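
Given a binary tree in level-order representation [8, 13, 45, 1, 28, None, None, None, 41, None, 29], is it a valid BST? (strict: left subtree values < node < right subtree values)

Level-order array: [8, 13, 45, 1, 28, None, None, None, 41, None, 29]
Validate using subtree bounds (lo, hi): at each node, require lo < value < hi,
then recurse left with hi=value and right with lo=value.
Preorder trace (stopping at first violation):
  at node 8 with bounds (-inf, +inf): OK
  at node 13 with bounds (-inf, 8): VIOLATION
Node 13 violates its bound: not (-inf < 13 < 8).
Result: Not a valid BST


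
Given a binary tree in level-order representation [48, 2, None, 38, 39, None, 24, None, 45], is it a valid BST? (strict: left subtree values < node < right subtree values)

Level-order array: [48, 2, None, 38, 39, None, 24, None, 45]
Validate using subtree bounds (lo, hi): at each node, require lo < value < hi,
then recurse left with hi=value and right with lo=value.
Preorder trace (stopping at first violation):
  at node 48 with bounds (-inf, +inf): OK
  at node 2 with bounds (-inf, 48): OK
  at node 38 with bounds (-inf, 2): VIOLATION
Node 38 violates its bound: not (-inf < 38 < 2).
Result: Not a valid BST


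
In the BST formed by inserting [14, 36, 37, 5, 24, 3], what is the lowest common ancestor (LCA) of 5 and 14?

Tree insertion order: [14, 36, 37, 5, 24, 3]
Tree (level-order array): [14, 5, 36, 3, None, 24, 37]
In a BST, the LCA of p=5, q=14 is the first node v on the
root-to-leaf path with p <= v <= q (go left if both < v, right if both > v).
Walk from root:
  at 14: 5 <= 14 <= 14, this is the LCA
LCA = 14


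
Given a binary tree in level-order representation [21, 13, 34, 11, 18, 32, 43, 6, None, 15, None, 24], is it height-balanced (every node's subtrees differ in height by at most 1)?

Tree (level-order array): [21, 13, 34, 11, 18, 32, 43, 6, None, 15, None, 24]
Definition: a tree is height-balanced if, at every node, |h(left) - h(right)| <= 1 (empty subtree has height -1).
Bottom-up per-node check:
  node 6: h_left=-1, h_right=-1, diff=0 [OK], height=0
  node 11: h_left=0, h_right=-1, diff=1 [OK], height=1
  node 15: h_left=-1, h_right=-1, diff=0 [OK], height=0
  node 18: h_left=0, h_right=-1, diff=1 [OK], height=1
  node 13: h_left=1, h_right=1, diff=0 [OK], height=2
  node 24: h_left=-1, h_right=-1, diff=0 [OK], height=0
  node 32: h_left=0, h_right=-1, diff=1 [OK], height=1
  node 43: h_left=-1, h_right=-1, diff=0 [OK], height=0
  node 34: h_left=1, h_right=0, diff=1 [OK], height=2
  node 21: h_left=2, h_right=2, diff=0 [OK], height=3
All nodes satisfy the balance condition.
Result: Balanced


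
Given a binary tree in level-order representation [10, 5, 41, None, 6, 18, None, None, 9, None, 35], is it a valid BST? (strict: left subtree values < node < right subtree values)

Level-order array: [10, 5, 41, None, 6, 18, None, None, 9, None, 35]
Validate using subtree bounds (lo, hi): at each node, require lo < value < hi,
then recurse left with hi=value and right with lo=value.
Preorder trace (stopping at first violation):
  at node 10 with bounds (-inf, +inf): OK
  at node 5 with bounds (-inf, 10): OK
  at node 6 with bounds (5, 10): OK
  at node 9 with bounds (6, 10): OK
  at node 41 with bounds (10, +inf): OK
  at node 18 with bounds (10, 41): OK
  at node 35 with bounds (18, 41): OK
No violation found at any node.
Result: Valid BST


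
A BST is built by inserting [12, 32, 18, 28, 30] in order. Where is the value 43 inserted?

Starting tree (level order): [12, None, 32, 18, None, None, 28, None, 30]
Insertion path: 12 -> 32
Result: insert 43 as right child of 32
Final tree (level order): [12, None, 32, 18, 43, None, 28, None, None, None, 30]


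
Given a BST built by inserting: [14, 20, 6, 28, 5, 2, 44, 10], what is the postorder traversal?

Tree insertion order: [14, 20, 6, 28, 5, 2, 44, 10]
Tree (level-order array): [14, 6, 20, 5, 10, None, 28, 2, None, None, None, None, 44]
Postorder traversal: [2, 5, 10, 6, 44, 28, 20, 14]


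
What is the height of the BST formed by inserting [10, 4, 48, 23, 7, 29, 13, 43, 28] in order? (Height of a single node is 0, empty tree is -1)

Insertion order: [10, 4, 48, 23, 7, 29, 13, 43, 28]
Tree (level-order array): [10, 4, 48, None, 7, 23, None, None, None, 13, 29, None, None, 28, 43]
Compute height bottom-up (empty subtree = -1):
  height(7) = 1 + max(-1, -1) = 0
  height(4) = 1 + max(-1, 0) = 1
  height(13) = 1 + max(-1, -1) = 0
  height(28) = 1 + max(-1, -1) = 0
  height(43) = 1 + max(-1, -1) = 0
  height(29) = 1 + max(0, 0) = 1
  height(23) = 1 + max(0, 1) = 2
  height(48) = 1 + max(2, -1) = 3
  height(10) = 1 + max(1, 3) = 4
Height = 4


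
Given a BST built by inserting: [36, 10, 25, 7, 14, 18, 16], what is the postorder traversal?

Tree insertion order: [36, 10, 25, 7, 14, 18, 16]
Tree (level-order array): [36, 10, None, 7, 25, None, None, 14, None, None, 18, 16]
Postorder traversal: [7, 16, 18, 14, 25, 10, 36]


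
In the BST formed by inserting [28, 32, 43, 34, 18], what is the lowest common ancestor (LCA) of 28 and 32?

Tree insertion order: [28, 32, 43, 34, 18]
Tree (level-order array): [28, 18, 32, None, None, None, 43, 34]
In a BST, the LCA of p=28, q=32 is the first node v on the
root-to-leaf path with p <= v <= q (go left if both < v, right if both > v).
Walk from root:
  at 28: 28 <= 28 <= 32, this is the LCA
LCA = 28


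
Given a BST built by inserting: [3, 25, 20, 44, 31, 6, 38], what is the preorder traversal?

Tree insertion order: [3, 25, 20, 44, 31, 6, 38]
Tree (level-order array): [3, None, 25, 20, 44, 6, None, 31, None, None, None, None, 38]
Preorder traversal: [3, 25, 20, 6, 44, 31, 38]


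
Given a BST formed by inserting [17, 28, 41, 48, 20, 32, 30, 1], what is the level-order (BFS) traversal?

Tree insertion order: [17, 28, 41, 48, 20, 32, 30, 1]
Tree (level-order array): [17, 1, 28, None, None, 20, 41, None, None, 32, 48, 30]
BFS from the root, enqueuing left then right child of each popped node:
  queue [17] -> pop 17, enqueue [1, 28], visited so far: [17]
  queue [1, 28] -> pop 1, enqueue [none], visited so far: [17, 1]
  queue [28] -> pop 28, enqueue [20, 41], visited so far: [17, 1, 28]
  queue [20, 41] -> pop 20, enqueue [none], visited so far: [17, 1, 28, 20]
  queue [41] -> pop 41, enqueue [32, 48], visited so far: [17, 1, 28, 20, 41]
  queue [32, 48] -> pop 32, enqueue [30], visited so far: [17, 1, 28, 20, 41, 32]
  queue [48, 30] -> pop 48, enqueue [none], visited so far: [17, 1, 28, 20, 41, 32, 48]
  queue [30] -> pop 30, enqueue [none], visited so far: [17, 1, 28, 20, 41, 32, 48, 30]
Result: [17, 1, 28, 20, 41, 32, 48, 30]


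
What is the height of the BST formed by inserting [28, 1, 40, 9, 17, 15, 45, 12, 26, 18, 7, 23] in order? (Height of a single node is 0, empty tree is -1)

Insertion order: [28, 1, 40, 9, 17, 15, 45, 12, 26, 18, 7, 23]
Tree (level-order array): [28, 1, 40, None, 9, None, 45, 7, 17, None, None, None, None, 15, 26, 12, None, 18, None, None, None, None, 23]
Compute height bottom-up (empty subtree = -1):
  height(7) = 1 + max(-1, -1) = 0
  height(12) = 1 + max(-1, -1) = 0
  height(15) = 1 + max(0, -1) = 1
  height(23) = 1 + max(-1, -1) = 0
  height(18) = 1 + max(-1, 0) = 1
  height(26) = 1 + max(1, -1) = 2
  height(17) = 1 + max(1, 2) = 3
  height(9) = 1 + max(0, 3) = 4
  height(1) = 1 + max(-1, 4) = 5
  height(45) = 1 + max(-1, -1) = 0
  height(40) = 1 + max(-1, 0) = 1
  height(28) = 1 + max(5, 1) = 6
Height = 6


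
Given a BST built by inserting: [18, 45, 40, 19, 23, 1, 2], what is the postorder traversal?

Tree insertion order: [18, 45, 40, 19, 23, 1, 2]
Tree (level-order array): [18, 1, 45, None, 2, 40, None, None, None, 19, None, None, 23]
Postorder traversal: [2, 1, 23, 19, 40, 45, 18]


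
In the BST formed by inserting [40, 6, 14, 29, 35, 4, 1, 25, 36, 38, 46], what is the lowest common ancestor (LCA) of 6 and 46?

Tree insertion order: [40, 6, 14, 29, 35, 4, 1, 25, 36, 38, 46]
Tree (level-order array): [40, 6, 46, 4, 14, None, None, 1, None, None, 29, None, None, 25, 35, None, None, None, 36, None, 38]
In a BST, the LCA of p=6, q=46 is the first node v on the
root-to-leaf path with p <= v <= q (go left if both < v, right if both > v).
Walk from root:
  at 40: 6 <= 40 <= 46, this is the LCA
LCA = 40


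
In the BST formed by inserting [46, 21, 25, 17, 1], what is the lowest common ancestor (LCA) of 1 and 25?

Tree insertion order: [46, 21, 25, 17, 1]
Tree (level-order array): [46, 21, None, 17, 25, 1]
In a BST, the LCA of p=1, q=25 is the first node v on the
root-to-leaf path with p <= v <= q (go left if both < v, right if both > v).
Walk from root:
  at 46: both 1 and 25 < 46, go left
  at 21: 1 <= 21 <= 25, this is the LCA
LCA = 21


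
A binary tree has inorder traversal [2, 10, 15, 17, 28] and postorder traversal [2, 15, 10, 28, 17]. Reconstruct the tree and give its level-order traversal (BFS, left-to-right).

Inorder:   [2, 10, 15, 17, 28]
Postorder: [2, 15, 10, 28, 17]
Algorithm: postorder visits root last, so walk postorder right-to-left;
each value is the root of the current inorder slice — split it at that
value, recurse on the right subtree first, then the left.
Recursive splits:
  root=17; inorder splits into left=[2, 10, 15], right=[28]
  root=28; inorder splits into left=[], right=[]
  root=10; inorder splits into left=[2], right=[15]
  root=15; inorder splits into left=[], right=[]
  root=2; inorder splits into left=[], right=[]
Reconstructed level-order: [17, 10, 28, 2, 15]


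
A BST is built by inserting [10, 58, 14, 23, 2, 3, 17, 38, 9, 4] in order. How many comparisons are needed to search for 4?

Search path for 4: 10 -> 2 -> 3 -> 9 -> 4
Found: True
Comparisons: 5


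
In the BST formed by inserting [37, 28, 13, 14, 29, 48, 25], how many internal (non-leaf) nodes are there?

Tree built from: [37, 28, 13, 14, 29, 48, 25]
Tree (level-order array): [37, 28, 48, 13, 29, None, None, None, 14, None, None, None, 25]
Rule: An internal node has at least one child.
Per-node child counts:
  node 37: 2 child(ren)
  node 28: 2 child(ren)
  node 13: 1 child(ren)
  node 14: 1 child(ren)
  node 25: 0 child(ren)
  node 29: 0 child(ren)
  node 48: 0 child(ren)
Matching nodes: [37, 28, 13, 14]
Count of internal (non-leaf) nodes: 4


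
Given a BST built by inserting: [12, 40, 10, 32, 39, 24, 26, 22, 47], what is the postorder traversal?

Tree insertion order: [12, 40, 10, 32, 39, 24, 26, 22, 47]
Tree (level-order array): [12, 10, 40, None, None, 32, 47, 24, 39, None, None, 22, 26]
Postorder traversal: [10, 22, 26, 24, 39, 32, 47, 40, 12]


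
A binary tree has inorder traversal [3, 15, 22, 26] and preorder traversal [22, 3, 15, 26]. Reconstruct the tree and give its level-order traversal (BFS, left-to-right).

Inorder:  [3, 15, 22, 26]
Preorder: [22, 3, 15, 26]
Algorithm: preorder visits root first, so consume preorder in order;
for each root, split the current inorder slice at that value into
left-subtree inorder and right-subtree inorder, then recurse.
Recursive splits:
  root=22; inorder splits into left=[3, 15], right=[26]
  root=3; inorder splits into left=[], right=[15]
  root=15; inorder splits into left=[], right=[]
  root=26; inorder splits into left=[], right=[]
Reconstructed level-order: [22, 3, 26, 15]


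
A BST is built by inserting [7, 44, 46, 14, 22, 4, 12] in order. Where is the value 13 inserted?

Starting tree (level order): [7, 4, 44, None, None, 14, 46, 12, 22]
Insertion path: 7 -> 44 -> 14 -> 12
Result: insert 13 as right child of 12
Final tree (level order): [7, 4, 44, None, None, 14, 46, 12, 22, None, None, None, 13]


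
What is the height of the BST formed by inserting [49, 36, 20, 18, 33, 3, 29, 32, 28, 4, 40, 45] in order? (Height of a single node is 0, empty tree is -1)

Insertion order: [49, 36, 20, 18, 33, 3, 29, 32, 28, 4, 40, 45]
Tree (level-order array): [49, 36, None, 20, 40, 18, 33, None, 45, 3, None, 29, None, None, None, None, 4, 28, 32]
Compute height bottom-up (empty subtree = -1):
  height(4) = 1 + max(-1, -1) = 0
  height(3) = 1 + max(-1, 0) = 1
  height(18) = 1 + max(1, -1) = 2
  height(28) = 1 + max(-1, -1) = 0
  height(32) = 1 + max(-1, -1) = 0
  height(29) = 1 + max(0, 0) = 1
  height(33) = 1 + max(1, -1) = 2
  height(20) = 1 + max(2, 2) = 3
  height(45) = 1 + max(-1, -1) = 0
  height(40) = 1 + max(-1, 0) = 1
  height(36) = 1 + max(3, 1) = 4
  height(49) = 1 + max(4, -1) = 5
Height = 5


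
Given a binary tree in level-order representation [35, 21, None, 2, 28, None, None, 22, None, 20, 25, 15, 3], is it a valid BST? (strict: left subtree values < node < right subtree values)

Level-order array: [35, 21, None, 2, 28, None, None, 22, None, 20, 25, 15, 3]
Validate using subtree bounds (lo, hi): at each node, require lo < value < hi,
then recurse left with hi=value and right with lo=value.
Preorder trace (stopping at first violation):
  at node 35 with bounds (-inf, +inf): OK
  at node 21 with bounds (-inf, 35): OK
  at node 2 with bounds (-inf, 21): OK
  at node 28 with bounds (21, 35): OK
  at node 22 with bounds (21, 28): OK
  at node 20 with bounds (21, 22): VIOLATION
Node 20 violates its bound: not (21 < 20 < 22).
Result: Not a valid BST


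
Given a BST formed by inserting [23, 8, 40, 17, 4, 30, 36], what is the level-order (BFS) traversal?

Tree insertion order: [23, 8, 40, 17, 4, 30, 36]
Tree (level-order array): [23, 8, 40, 4, 17, 30, None, None, None, None, None, None, 36]
BFS from the root, enqueuing left then right child of each popped node:
  queue [23] -> pop 23, enqueue [8, 40], visited so far: [23]
  queue [8, 40] -> pop 8, enqueue [4, 17], visited so far: [23, 8]
  queue [40, 4, 17] -> pop 40, enqueue [30], visited so far: [23, 8, 40]
  queue [4, 17, 30] -> pop 4, enqueue [none], visited so far: [23, 8, 40, 4]
  queue [17, 30] -> pop 17, enqueue [none], visited so far: [23, 8, 40, 4, 17]
  queue [30] -> pop 30, enqueue [36], visited so far: [23, 8, 40, 4, 17, 30]
  queue [36] -> pop 36, enqueue [none], visited so far: [23, 8, 40, 4, 17, 30, 36]
Result: [23, 8, 40, 4, 17, 30, 36]


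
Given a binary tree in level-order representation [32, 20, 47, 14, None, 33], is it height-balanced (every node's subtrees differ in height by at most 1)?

Tree (level-order array): [32, 20, 47, 14, None, 33]
Definition: a tree is height-balanced if, at every node, |h(left) - h(right)| <= 1 (empty subtree has height -1).
Bottom-up per-node check:
  node 14: h_left=-1, h_right=-1, diff=0 [OK], height=0
  node 20: h_left=0, h_right=-1, diff=1 [OK], height=1
  node 33: h_left=-1, h_right=-1, diff=0 [OK], height=0
  node 47: h_left=0, h_right=-1, diff=1 [OK], height=1
  node 32: h_left=1, h_right=1, diff=0 [OK], height=2
All nodes satisfy the balance condition.
Result: Balanced


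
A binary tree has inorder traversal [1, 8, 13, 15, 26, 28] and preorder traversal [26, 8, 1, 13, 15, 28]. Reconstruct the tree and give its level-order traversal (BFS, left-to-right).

Inorder:  [1, 8, 13, 15, 26, 28]
Preorder: [26, 8, 1, 13, 15, 28]
Algorithm: preorder visits root first, so consume preorder in order;
for each root, split the current inorder slice at that value into
left-subtree inorder and right-subtree inorder, then recurse.
Recursive splits:
  root=26; inorder splits into left=[1, 8, 13, 15], right=[28]
  root=8; inorder splits into left=[1], right=[13, 15]
  root=1; inorder splits into left=[], right=[]
  root=13; inorder splits into left=[], right=[15]
  root=15; inorder splits into left=[], right=[]
  root=28; inorder splits into left=[], right=[]
Reconstructed level-order: [26, 8, 28, 1, 13, 15]


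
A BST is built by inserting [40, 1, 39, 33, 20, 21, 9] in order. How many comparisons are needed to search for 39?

Search path for 39: 40 -> 1 -> 39
Found: True
Comparisons: 3


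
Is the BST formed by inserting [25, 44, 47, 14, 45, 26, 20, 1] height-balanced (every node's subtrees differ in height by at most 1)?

Tree (level-order array): [25, 14, 44, 1, 20, 26, 47, None, None, None, None, None, None, 45]
Definition: a tree is height-balanced if, at every node, |h(left) - h(right)| <= 1 (empty subtree has height -1).
Bottom-up per-node check:
  node 1: h_left=-1, h_right=-1, diff=0 [OK], height=0
  node 20: h_left=-1, h_right=-1, diff=0 [OK], height=0
  node 14: h_left=0, h_right=0, diff=0 [OK], height=1
  node 26: h_left=-1, h_right=-1, diff=0 [OK], height=0
  node 45: h_left=-1, h_right=-1, diff=0 [OK], height=0
  node 47: h_left=0, h_right=-1, diff=1 [OK], height=1
  node 44: h_left=0, h_right=1, diff=1 [OK], height=2
  node 25: h_left=1, h_right=2, diff=1 [OK], height=3
All nodes satisfy the balance condition.
Result: Balanced


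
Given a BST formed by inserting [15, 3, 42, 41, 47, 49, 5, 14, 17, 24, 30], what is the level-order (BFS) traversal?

Tree insertion order: [15, 3, 42, 41, 47, 49, 5, 14, 17, 24, 30]
Tree (level-order array): [15, 3, 42, None, 5, 41, 47, None, 14, 17, None, None, 49, None, None, None, 24, None, None, None, 30]
BFS from the root, enqueuing left then right child of each popped node:
  queue [15] -> pop 15, enqueue [3, 42], visited so far: [15]
  queue [3, 42] -> pop 3, enqueue [5], visited so far: [15, 3]
  queue [42, 5] -> pop 42, enqueue [41, 47], visited so far: [15, 3, 42]
  queue [5, 41, 47] -> pop 5, enqueue [14], visited so far: [15, 3, 42, 5]
  queue [41, 47, 14] -> pop 41, enqueue [17], visited so far: [15, 3, 42, 5, 41]
  queue [47, 14, 17] -> pop 47, enqueue [49], visited so far: [15, 3, 42, 5, 41, 47]
  queue [14, 17, 49] -> pop 14, enqueue [none], visited so far: [15, 3, 42, 5, 41, 47, 14]
  queue [17, 49] -> pop 17, enqueue [24], visited so far: [15, 3, 42, 5, 41, 47, 14, 17]
  queue [49, 24] -> pop 49, enqueue [none], visited so far: [15, 3, 42, 5, 41, 47, 14, 17, 49]
  queue [24] -> pop 24, enqueue [30], visited so far: [15, 3, 42, 5, 41, 47, 14, 17, 49, 24]
  queue [30] -> pop 30, enqueue [none], visited so far: [15, 3, 42, 5, 41, 47, 14, 17, 49, 24, 30]
Result: [15, 3, 42, 5, 41, 47, 14, 17, 49, 24, 30]


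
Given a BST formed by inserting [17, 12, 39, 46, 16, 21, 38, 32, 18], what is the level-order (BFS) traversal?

Tree insertion order: [17, 12, 39, 46, 16, 21, 38, 32, 18]
Tree (level-order array): [17, 12, 39, None, 16, 21, 46, None, None, 18, 38, None, None, None, None, 32]
BFS from the root, enqueuing left then right child of each popped node:
  queue [17] -> pop 17, enqueue [12, 39], visited so far: [17]
  queue [12, 39] -> pop 12, enqueue [16], visited so far: [17, 12]
  queue [39, 16] -> pop 39, enqueue [21, 46], visited so far: [17, 12, 39]
  queue [16, 21, 46] -> pop 16, enqueue [none], visited so far: [17, 12, 39, 16]
  queue [21, 46] -> pop 21, enqueue [18, 38], visited so far: [17, 12, 39, 16, 21]
  queue [46, 18, 38] -> pop 46, enqueue [none], visited so far: [17, 12, 39, 16, 21, 46]
  queue [18, 38] -> pop 18, enqueue [none], visited so far: [17, 12, 39, 16, 21, 46, 18]
  queue [38] -> pop 38, enqueue [32], visited so far: [17, 12, 39, 16, 21, 46, 18, 38]
  queue [32] -> pop 32, enqueue [none], visited so far: [17, 12, 39, 16, 21, 46, 18, 38, 32]
Result: [17, 12, 39, 16, 21, 46, 18, 38, 32]


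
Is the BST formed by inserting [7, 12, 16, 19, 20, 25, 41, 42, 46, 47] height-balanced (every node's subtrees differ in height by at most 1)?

Tree (level-order array): [7, None, 12, None, 16, None, 19, None, 20, None, 25, None, 41, None, 42, None, 46, None, 47]
Definition: a tree is height-balanced if, at every node, |h(left) - h(right)| <= 1 (empty subtree has height -1).
Bottom-up per-node check:
  node 47: h_left=-1, h_right=-1, diff=0 [OK], height=0
  node 46: h_left=-1, h_right=0, diff=1 [OK], height=1
  node 42: h_left=-1, h_right=1, diff=2 [FAIL (|-1-1|=2 > 1)], height=2
  node 41: h_left=-1, h_right=2, diff=3 [FAIL (|-1-2|=3 > 1)], height=3
  node 25: h_left=-1, h_right=3, diff=4 [FAIL (|-1-3|=4 > 1)], height=4
  node 20: h_left=-1, h_right=4, diff=5 [FAIL (|-1-4|=5 > 1)], height=5
  node 19: h_left=-1, h_right=5, diff=6 [FAIL (|-1-5|=6 > 1)], height=6
  node 16: h_left=-1, h_right=6, diff=7 [FAIL (|-1-6|=7 > 1)], height=7
  node 12: h_left=-1, h_right=7, diff=8 [FAIL (|-1-7|=8 > 1)], height=8
  node 7: h_left=-1, h_right=8, diff=9 [FAIL (|-1-8|=9 > 1)], height=9
Node 42 violates the condition: |-1 - 1| = 2 > 1.
Result: Not balanced


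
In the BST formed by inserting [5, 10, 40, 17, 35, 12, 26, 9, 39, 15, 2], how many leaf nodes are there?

Tree built from: [5, 10, 40, 17, 35, 12, 26, 9, 39, 15, 2]
Tree (level-order array): [5, 2, 10, None, None, 9, 40, None, None, 17, None, 12, 35, None, 15, 26, 39]
Rule: A leaf has 0 children.
Per-node child counts:
  node 5: 2 child(ren)
  node 2: 0 child(ren)
  node 10: 2 child(ren)
  node 9: 0 child(ren)
  node 40: 1 child(ren)
  node 17: 2 child(ren)
  node 12: 1 child(ren)
  node 15: 0 child(ren)
  node 35: 2 child(ren)
  node 26: 0 child(ren)
  node 39: 0 child(ren)
Matching nodes: [2, 9, 15, 26, 39]
Count of leaf nodes: 5


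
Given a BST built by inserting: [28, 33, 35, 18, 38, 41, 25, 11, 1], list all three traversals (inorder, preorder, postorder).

Tree insertion order: [28, 33, 35, 18, 38, 41, 25, 11, 1]
Tree (level-order array): [28, 18, 33, 11, 25, None, 35, 1, None, None, None, None, 38, None, None, None, 41]
Inorder (L, root, R): [1, 11, 18, 25, 28, 33, 35, 38, 41]
Preorder (root, L, R): [28, 18, 11, 1, 25, 33, 35, 38, 41]
Postorder (L, R, root): [1, 11, 25, 18, 41, 38, 35, 33, 28]


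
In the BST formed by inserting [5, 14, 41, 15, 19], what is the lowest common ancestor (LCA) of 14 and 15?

Tree insertion order: [5, 14, 41, 15, 19]
Tree (level-order array): [5, None, 14, None, 41, 15, None, None, 19]
In a BST, the LCA of p=14, q=15 is the first node v on the
root-to-leaf path with p <= v <= q (go left if both < v, right if both > v).
Walk from root:
  at 5: both 14 and 15 > 5, go right
  at 14: 14 <= 14 <= 15, this is the LCA
LCA = 14


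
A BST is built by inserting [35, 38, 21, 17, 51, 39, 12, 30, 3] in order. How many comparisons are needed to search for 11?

Search path for 11: 35 -> 21 -> 17 -> 12 -> 3
Found: False
Comparisons: 5


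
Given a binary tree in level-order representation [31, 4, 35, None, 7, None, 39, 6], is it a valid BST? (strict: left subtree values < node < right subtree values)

Level-order array: [31, 4, 35, None, 7, None, 39, 6]
Validate using subtree bounds (lo, hi): at each node, require lo < value < hi,
then recurse left with hi=value and right with lo=value.
Preorder trace (stopping at first violation):
  at node 31 with bounds (-inf, +inf): OK
  at node 4 with bounds (-inf, 31): OK
  at node 7 with bounds (4, 31): OK
  at node 6 with bounds (4, 7): OK
  at node 35 with bounds (31, +inf): OK
  at node 39 with bounds (35, +inf): OK
No violation found at any node.
Result: Valid BST


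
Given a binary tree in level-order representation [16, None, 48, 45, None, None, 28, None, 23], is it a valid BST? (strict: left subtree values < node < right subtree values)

Level-order array: [16, None, 48, 45, None, None, 28, None, 23]
Validate using subtree bounds (lo, hi): at each node, require lo < value < hi,
then recurse left with hi=value and right with lo=value.
Preorder trace (stopping at first violation):
  at node 16 with bounds (-inf, +inf): OK
  at node 48 with bounds (16, +inf): OK
  at node 45 with bounds (16, 48): OK
  at node 28 with bounds (45, 48): VIOLATION
Node 28 violates its bound: not (45 < 28 < 48).
Result: Not a valid BST


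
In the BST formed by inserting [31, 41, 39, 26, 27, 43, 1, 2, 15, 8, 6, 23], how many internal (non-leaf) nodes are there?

Tree built from: [31, 41, 39, 26, 27, 43, 1, 2, 15, 8, 6, 23]
Tree (level-order array): [31, 26, 41, 1, 27, 39, 43, None, 2, None, None, None, None, None, None, None, 15, 8, 23, 6]
Rule: An internal node has at least one child.
Per-node child counts:
  node 31: 2 child(ren)
  node 26: 2 child(ren)
  node 1: 1 child(ren)
  node 2: 1 child(ren)
  node 15: 2 child(ren)
  node 8: 1 child(ren)
  node 6: 0 child(ren)
  node 23: 0 child(ren)
  node 27: 0 child(ren)
  node 41: 2 child(ren)
  node 39: 0 child(ren)
  node 43: 0 child(ren)
Matching nodes: [31, 26, 1, 2, 15, 8, 41]
Count of internal (non-leaf) nodes: 7


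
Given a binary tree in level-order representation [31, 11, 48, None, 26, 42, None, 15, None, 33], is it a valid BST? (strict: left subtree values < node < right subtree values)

Level-order array: [31, 11, 48, None, 26, 42, None, 15, None, 33]
Validate using subtree bounds (lo, hi): at each node, require lo < value < hi,
then recurse left with hi=value and right with lo=value.
Preorder trace (stopping at first violation):
  at node 31 with bounds (-inf, +inf): OK
  at node 11 with bounds (-inf, 31): OK
  at node 26 with bounds (11, 31): OK
  at node 15 with bounds (11, 26): OK
  at node 48 with bounds (31, +inf): OK
  at node 42 with bounds (31, 48): OK
  at node 33 with bounds (31, 42): OK
No violation found at any node.
Result: Valid BST


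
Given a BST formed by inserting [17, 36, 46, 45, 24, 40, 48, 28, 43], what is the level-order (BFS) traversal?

Tree insertion order: [17, 36, 46, 45, 24, 40, 48, 28, 43]
Tree (level-order array): [17, None, 36, 24, 46, None, 28, 45, 48, None, None, 40, None, None, None, None, 43]
BFS from the root, enqueuing left then right child of each popped node:
  queue [17] -> pop 17, enqueue [36], visited so far: [17]
  queue [36] -> pop 36, enqueue [24, 46], visited so far: [17, 36]
  queue [24, 46] -> pop 24, enqueue [28], visited so far: [17, 36, 24]
  queue [46, 28] -> pop 46, enqueue [45, 48], visited so far: [17, 36, 24, 46]
  queue [28, 45, 48] -> pop 28, enqueue [none], visited so far: [17, 36, 24, 46, 28]
  queue [45, 48] -> pop 45, enqueue [40], visited so far: [17, 36, 24, 46, 28, 45]
  queue [48, 40] -> pop 48, enqueue [none], visited so far: [17, 36, 24, 46, 28, 45, 48]
  queue [40] -> pop 40, enqueue [43], visited so far: [17, 36, 24, 46, 28, 45, 48, 40]
  queue [43] -> pop 43, enqueue [none], visited so far: [17, 36, 24, 46, 28, 45, 48, 40, 43]
Result: [17, 36, 24, 46, 28, 45, 48, 40, 43]


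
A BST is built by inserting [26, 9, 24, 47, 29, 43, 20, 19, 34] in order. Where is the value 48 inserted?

Starting tree (level order): [26, 9, 47, None, 24, 29, None, 20, None, None, 43, 19, None, 34]
Insertion path: 26 -> 47
Result: insert 48 as right child of 47
Final tree (level order): [26, 9, 47, None, 24, 29, 48, 20, None, None, 43, None, None, 19, None, 34]


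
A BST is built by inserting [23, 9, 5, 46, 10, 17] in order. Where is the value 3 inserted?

Starting tree (level order): [23, 9, 46, 5, 10, None, None, None, None, None, 17]
Insertion path: 23 -> 9 -> 5
Result: insert 3 as left child of 5
Final tree (level order): [23, 9, 46, 5, 10, None, None, 3, None, None, 17]


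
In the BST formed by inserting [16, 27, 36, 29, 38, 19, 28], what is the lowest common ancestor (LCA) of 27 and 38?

Tree insertion order: [16, 27, 36, 29, 38, 19, 28]
Tree (level-order array): [16, None, 27, 19, 36, None, None, 29, 38, 28]
In a BST, the LCA of p=27, q=38 is the first node v on the
root-to-leaf path with p <= v <= q (go left if both < v, right if both > v).
Walk from root:
  at 16: both 27 and 38 > 16, go right
  at 27: 27 <= 27 <= 38, this is the LCA
LCA = 27


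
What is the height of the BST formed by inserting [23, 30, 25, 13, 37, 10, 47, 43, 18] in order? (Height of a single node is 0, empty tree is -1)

Insertion order: [23, 30, 25, 13, 37, 10, 47, 43, 18]
Tree (level-order array): [23, 13, 30, 10, 18, 25, 37, None, None, None, None, None, None, None, 47, 43]
Compute height bottom-up (empty subtree = -1):
  height(10) = 1 + max(-1, -1) = 0
  height(18) = 1 + max(-1, -1) = 0
  height(13) = 1 + max(0, 0) = 1
  height(25) = 1 + max(-1, -1) = 0
  height(43) = 1 + max(-1, -1) = 0
  height(47) = 1 + max(0, -1) = 1
  height(37) = 1 + max(-1, 1) = 2
  height(30) = 1 + max(0, 2) = 3
  height(23) = 1 + max(1, 3) = 4
Height = 4


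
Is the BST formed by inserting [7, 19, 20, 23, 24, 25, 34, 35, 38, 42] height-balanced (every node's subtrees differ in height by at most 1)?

Tree (level-order array): [7, None, 19, None, 20, None, 23, None, 24, None, 25, None, 34, None, 35, None, 38, None, 42]
Definition: a tree is height-balanced if, at every node, |h(left) - h(right)| <= 1 (empty subtree has height -1).
Bottom-up per-node check:
  node 42: h_left=-1, h_right=-1, diff=0 [OK], height=0
  node 38: h_left=-1, h_right=0, diff=1 [OK], height=1
  node 35: h_left=-1, h_right=1, diff=2 [FAIL (|-1-1|=2 > 1)], height=2
  node 34: h_left=-1, h_right=2, diff=3 [FAIL (|-1-2|=3 > 1)], height=3
  node 25: h_left=-1, h_right=3, diff=4 [FAIL (|-1-3|=4 > 1)], height=4
  node 24: h_left=-1, h_right=4, diff=5 [FAIL (|-1-4|=5 > 1)], height=5
  node 23: h_left=-1, h_right=5, diff=6 [FAIL (|-1-5|=6 > 1)], height=6
  node 20: h_left=-1, h_right=6, diff=7 [FAIL (|-1-6|=7 > 1)], height=7
  node 19: h_left=-1, h_right=7, diff=8 [FAIL (|-1-7|=8 > 1)], height=8
  node 7: h_left=-1, h_right=8, diff=9 [FAIL (|-1-8|=9 > 1)], height=9
Node 35 violates the condition: |-1 - 1| = 2 > 1.
Result: Not balanced


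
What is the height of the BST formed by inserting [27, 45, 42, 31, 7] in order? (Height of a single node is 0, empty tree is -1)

Insertion order: [27, 45, 42, 31, 7]
Tree (level-order array): [27, 7, 45, None, None, 42, None, 31]
Compute height bottom-up (empty subtree = -1):
  height(7) = 1 + max(-1, -1) = 0
  height(31) = 1 + max(-1, -1) = 0
  height(42) = 1 + max(0, -1) = 1
  height(45) = 1 + max(1, -1) = 2
  height(27) = 1 + max(0, 2) = 3
Height = 3


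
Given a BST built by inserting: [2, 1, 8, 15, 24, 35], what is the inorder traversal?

Tree insertion order: [2, 1, 8, 15, 24, 35]
Tree (level-order array): [2, 1, 8, None, None, None, 15, None, 24, None, 35]
Inorder traversal: [1, 2, 8, 15, 24, 35]


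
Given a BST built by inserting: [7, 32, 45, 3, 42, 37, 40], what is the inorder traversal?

Tree insertion order: [7, 32, 45, 3, 42, 37, 40]
Tree (level-order array): [7, 3, 32, None, None, None, 45, 42, None, 37, None, None, 40]
Inorder traversal: [3, 7, 32, 37, 40, 42, 45]


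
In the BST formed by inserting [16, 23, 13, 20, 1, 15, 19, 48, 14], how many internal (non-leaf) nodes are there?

Tree built from: [16, 23, 13, 20, 1, 15, 19, 48, 14]
Tree (level-order array): [16, 13, 23, 1, 15, 20, 48, None, None, 14, None, 19]
Rule: An internal node has at least one child.
Per-node child counts:
  node 16: 2 child(ren)
  node 13: 2 child(ren)
  node 1: 0 child(ren)
  node 15: 1 child(ren)
  node 14: 0 child(ren)
  node 23: 2 child(ren)
  node 20: 1 child(ren)
  node 19: 0 child(ren)
  node 48: 0 child(ren)
Matching nodes: [16, 13, 15, 23, 20]
Count of internal (non-leaf) nodes: 5


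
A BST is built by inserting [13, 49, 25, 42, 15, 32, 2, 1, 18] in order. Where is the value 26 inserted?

Starting tree (level order): [13, 2, 49, 1, None, 25, None, None, None, 15, 42, None, 18, 32]
Insertion path: 13 -> 49 -> 25 -> 42 -> 32
Result: insert 26 as left child of 32
Final tree (level order): [13, 2, 49, 1, None, 25, None, None, None, 15, 42, None, 18, 32, None, None, None, 26]


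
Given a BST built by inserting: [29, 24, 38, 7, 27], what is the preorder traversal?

Tree insertion order: [29, 24, 38, 7, 27]
Tree (level-order array): [29, 24, 38, 7, 27]
Preorder traversal: [29, 24, 7, 27, 38]


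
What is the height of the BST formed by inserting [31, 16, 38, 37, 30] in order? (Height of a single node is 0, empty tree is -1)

Insertion order: [31, 16, 38, 37, 30]
Tree (level-order array): [31, 16, 38, None, 30, 37]
Compute height bottom-up (empty subtree = -1):
  height(30) = 1 + max(-1, -1) = 0
  height(16) = 1 + max(-1, 0) = 1
  height(37) = 1 + max(-1, -1) = 0
  height(38) = 1 + max(0, -1) = 1
  height(31) = 1 + max(1, 1) = 2
Height = 2


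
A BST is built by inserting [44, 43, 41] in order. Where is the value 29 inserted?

Starting tree (level order): [44, 43, None, 41]
Insertion path: 44 -> 43 -> 41
Result: insert 29 as left child of 41
Final tree (level order): [44, 43, None, 41, None, 29]


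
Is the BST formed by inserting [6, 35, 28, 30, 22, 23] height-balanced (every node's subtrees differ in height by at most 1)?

Tree (level-order array): [6, None, 35, 28, None, 22, 30, None, 23]
Definition: a tree is height-balanced if, at every node, |h(left) - h(right)| <= 1 (empty subtree has height -1).
Bottom-up per-node check:
  node 23: h_left=-1, h_right=-1, diff=0 [OK], height=0
  node 22: h_left=-1, h_right=0, diff=1 [OK], height=1
  node 30: h_left=-1, h_right=-1, diff=0 [OK], height=0
  node 28: h_left=1, h_right=0, diff=1 [OK], height=2
  node 35: h_left=2, h_right=-1, diff=3 [FAIL (|2--1|=3 > 1)], height=3
  node 6: h_left=-1, h_right=3, diff=4 [FAIL (|-1-3|=4 > 1)], height=4
Node 35 violates the condition: |2 - -1| = 3 > 1.
Result: Not balanced


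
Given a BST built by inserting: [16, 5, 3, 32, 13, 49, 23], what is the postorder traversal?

Tree insertion order: [16, 5, 3, 32, 13, 49, 23]
Tree (level-order array): [16, 5, 32, 3, 13, 23, 49]
Postorder traversal: [3, 13, 5, 23, 49, 32, 16]


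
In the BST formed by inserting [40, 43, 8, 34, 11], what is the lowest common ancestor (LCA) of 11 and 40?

Tree insertion order: [40, 43, 8, 34, 11]
Tree (level-order array): [40, 8, 43, None, 34, None, None, 11]
In a BST, the LCA of p=11, q=40 is the first node v on the
root-to-leaf path with p <= v <= q (go left if both < v, right if both > v).
Walk from root:
  at 40: 11 <= 40 <= 40, this is the LCA
LCA = 40


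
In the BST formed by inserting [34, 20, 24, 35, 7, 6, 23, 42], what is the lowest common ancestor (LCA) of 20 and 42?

Tree insertion order: [34, 20, 24, 35, 7, 6, 23, 42]
Tree (level-order array): [34, 20, 35, 7, 24, None, 42, 6, None, 23]
In a BST, the LCA of p=20, q=42 is the first node v on the
root-to-leaf path with p <= v <= q (go left if both < v, right if both > v).
Walk from root:
  at 34: 20 <= 34 <= 42, this is the LCA
LCA = 34


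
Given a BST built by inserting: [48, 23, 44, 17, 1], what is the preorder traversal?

Tree insertion order: [48, 23, 44, 17, 1]
Tree (level-order array): [48, 23, None, 17, 44, 1]
Preorder traversal: [48, 23, 17, 1, 44]


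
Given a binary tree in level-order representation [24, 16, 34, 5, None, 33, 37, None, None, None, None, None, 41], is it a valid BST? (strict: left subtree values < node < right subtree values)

Level-order array: [24, 16, 34, 5, None, 33, 37, None, None, None, None, None, 41]
Validate using subtree bounds (lo, hi): at each node, require lo < value < hi,
then recurse left with hi=value and right with lo=value.
Preorder trace (stopping at first violation):
  at node 24 with bounds (-inf, +inf): OK
  at node 16 with bounds (-inf, 24): OK
  at node 5 with bounds (-inf, 16): OK
  at node 34 with bounds (24, +inf): OK
  at node 33 with bounds (24, 34): OK
  at node 37 with bounds (34, +inf): OK
  at node 41 with bounds (37, +inf): OK
No violation found at any node.
Result: Valid BST


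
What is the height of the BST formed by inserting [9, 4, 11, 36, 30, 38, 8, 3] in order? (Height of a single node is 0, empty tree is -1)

Insertion order: [9, 4, 11, 36, 30, 38, 8, 3]
Tree (level-order array): [9, 4, 11, 3, 8, None, 36, None, None, None, None, 30, 38]
Compute height bottom-up (empty subtree = -1):
  height(3) = 1 + max(-1, -1) = 0
  height(8) = 1 + max(-1, -1) = 0
  height(4) = 1 + max(0, 0) = 1
  height(30) = 1 + max(-1, -1) = 0
  height(38) = 1 + max(-1, -1) = 0
  height(36) = 1 + max(0, 0) = 1
  height(11) = 1 + max(-1, 1) = 2
  height(9) = 1 + max(1, 2) = 3
Height = 3


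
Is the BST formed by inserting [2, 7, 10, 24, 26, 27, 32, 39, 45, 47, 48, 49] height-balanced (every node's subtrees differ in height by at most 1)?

Tree (level-order array): [2, None, 7, None, 10, None, 24, None, 26, None, 27, None, 32, None, 39, None, 45, None, 47, None, 48, None, 49]
Definition: a tree is height-balanced if, at every node, |h(left) - h(right)| <= 1 (empty subtree has height -1).
Bottom-up per-node check:
  node 49: h_left=-1, h_right=-1, diff=0 [OK], height=0
  node 48: h_left=-1, h_right=0, diff=1 [OK], height=1
  node 47: h_left=-1, h_right=1, diff=2 [FAIL (|-1-1|=2 > 1)], height=2
  node 45: h_left=-1, h_right=2, diff=3 [FAIL (|-1-2|=3 > 1)], height=3
  node 39: h_left=-1, h_right=3, diff=4 [FAIL (|-1-3|=4 > 1)], height=4
  node 32: h_left=-1, h_right=4, diff=5 [FAIL (|-1-4|=5 > 1)], height=5
  node 27: h_left=-1, h_right=5, diff=6 [FAIL (|-1-5|=6 > 1)], height=6
  node 26: h_left=-1, h_right=6, diff=7 [FAIL (|-1-6|=7 > 1)], height=7
  node 24: h_left=-1, h_right=7, diff=8 [FAIL (|-1-7|=8 > 1)], height=8
  node 10: h_left=-1, h_right=8, diff=9 [FAIL (|-1-8|=9 > 1)], height=9
  node 7: h_left=-1, h_right=9, diff=10 [FAIL (|-1-9|=10 > 1)], height=10
  node 2: h_left=-1, h_right=10, diff=11 [FAIL (|-1-10|=11 > 1)], height=11
Node 47 violates the condition: |-1 - 1| = 2 > 1.
Result: Not balanced


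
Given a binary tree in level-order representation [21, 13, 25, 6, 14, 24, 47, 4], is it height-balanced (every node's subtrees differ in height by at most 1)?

Tree (level-order array): [21, 13, 25, 6, 14, 24, 47, 4]
Definition: a tree is height-balanced if, at every node, |h(left) - h(right)| <= 1 (empty subtree has height -1).
Bottom-up per-node check:
  node 4: h_left=-1, h_right=-1, diff=0 [OK], height=0
  node 6: h_left=0, h_right=-1, diff=1 [OK], height=1
  node 14: h_left=-1, h_right=-1, diff=0 [OK], height=0
  node 13: h_left=1, h_right=0, diff=1 [OK], height=2
  node 24: h_left=-1, h_right=-1, diff=0 [OK], height=0
  node 47: h_left=-1, h_right=-1, diff=0 [OK], height=0
  node 25: h_left=0, h_right=0, diff=0 [OK], height=1
  node 21: h_left=2, h_right=1, diff=1 [OK], height=3
All nodes satisfy the balance condition.
Result: Balanced


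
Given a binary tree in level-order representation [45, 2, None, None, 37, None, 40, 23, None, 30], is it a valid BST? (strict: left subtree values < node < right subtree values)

Level-order array: [45, 2, None, None, 37, None, 40, 23, None, 30]
Validate using subtree bounds (lo, hi): at each node, require lo < value < hi,
then recurse left with hi=value and right with lo=value.
Preorder trace (stopping at first violation):
  at node 45 with bounds (-inf, +inf): OK
  at node 2 with bounds (-inf, 45): OK
  at node 37 with bounds (2, 45): OK
  at node 40 with bounds (37, 45): OK
  at node 23 with bounds (37, 40): VIOLATION
Node 23 violates its bound: not (37 < 23 < 40).
Result: Not a valid BST


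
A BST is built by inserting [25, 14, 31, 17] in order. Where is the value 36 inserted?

Starting tree (level order): [25, 14, 31, None, 17]
Insertion path: 25 -> 31
Result: insert 36 as right child of 31
Final tree (level order): [25, 14, 31, None, 17, None, 36]


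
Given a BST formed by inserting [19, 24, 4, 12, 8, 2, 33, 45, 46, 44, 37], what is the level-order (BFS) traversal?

Tree insertion order: [19, 24, 4, 12, 8, 2, 33, 45, 46, 44, 37]
Tree (level-order array): [19, 4, 24, 2, 12, None, 33, None, None, 8, None, None, 45, None, None, 44, 46, 37]
BFS from the root, enqueuing left then right child of each popped node:
  queue [19] -> pop 19, enqueue [4, 24], visited so far: [19]
  queue [4, 24] -> pop 4, enqueue [2, 12], visited so far: [19, 4]
  queue [24, 2, 12] -> pop 24, enqueue [33], visited so far: [19, 4, 24]
  queue [2, 12, 33] -> pop 2, enqueue [none], visited so far: [19, 4, 24, 2]
  queue [12, 33] -> pop 12, enqueue [8], visited so far: [19, 4, 24, 2, 12]
  queue [33, 8] -> pop 33, enqueue [45], visited so far: [19, 4, 24, 2, 12, 33]
  queue [8, 45] -> pop 8, enqueue [none], visited so far: [19, 4, 24, 2, 12, 33, 8]
  queue [45] -> pop 45, enqueue [44, 46], visited so far: [19, 4, 24, 2, 12, 33, 8, 45]
  queue [44, 46] -> pop 44, enqueue [37], visited so far: [19, 4, 24, 2, 12, 33, 8, 45, 44]
  queue [46, 37] -> pop 46, enqueue [none], visited so far: [19, 4, 24, 2, 12, 33, 8, 45, 44, 46]
  queue [37] -> pop 37, enqueue [none], visited so far: [19, 4, 24, 2, 12, 33, 8, 45, 44, 46, 37]
Result: [19, 4, 24, 2, 12, 33, 8, 45, 44, 46, 37]


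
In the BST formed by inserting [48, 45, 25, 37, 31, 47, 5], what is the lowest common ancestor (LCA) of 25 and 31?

Tree insertion order: [48, 45, 25, 37, 31, 47, 5]
Tree (level-order array): [48, 45, None, 25, 47, 5, 37, None, None, None, None, 31]
In a BST, the LCA of p=25, q=31 is the first node v on the
root-to-leaf path with p <= v <= q (go left if both < v, right if both > v).
Walk from root:
  at 48: both 25 and 31 < 48, go left
  at 45: both 25 and 31 < 45, go left
  at 25: 25 <= 25 <= 31, this is the LCA
LCA = 25
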